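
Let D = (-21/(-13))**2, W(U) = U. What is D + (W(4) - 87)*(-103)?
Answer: 1445222/169 ≈ 8551.6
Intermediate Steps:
D = 441/169 (D = (-21*(-1/13))**2 = (21/13)**2 = 441/169 ≈ 2.6095)
D + (W(4) - 87)*(-103) = 441/169 + (4 - 87)*(-103) = 441/169 - 83*(-103) = 441/169 + 8549 = 1445222/169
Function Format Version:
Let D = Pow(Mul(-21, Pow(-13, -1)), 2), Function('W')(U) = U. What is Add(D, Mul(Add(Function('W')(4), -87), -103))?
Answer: Rational(1445222, 169) ≈ 8551.6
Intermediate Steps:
D = Rational(441, 169) (D = Pow(Mul(-21, Rational(-1, 13)), 2) = Pow(Rational(21, 13), 2) = Rational(441, 169) ≈ 2.6095)
Add(D, Mul(Add(Function('W')(4), -87), -103)) = Add(Rational(441, 169), Mul(Add(4, -87), -103)) = Add(Rational(441, 169), Mul(-83, -103)) = Add(Rational(441, 169), 8549) = Rational(1445222, 169)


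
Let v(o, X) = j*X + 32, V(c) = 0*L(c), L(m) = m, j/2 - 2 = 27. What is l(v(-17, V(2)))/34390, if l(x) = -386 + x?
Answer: -177/17195 ≈ -0.010294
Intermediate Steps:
j = 58 (j = 4 + 2*27 = 4 + 54 = 58)
V(c) = 0 (V(c) = 0*c = 0)
v(o, X) = 32 + 58*X (v(o, X) = 58*X + 32 = 32 + 58*X)
l(v(-17, V(2)))/34390 = (-386 + (32 + 58*0))/34390 = (-386 + (32 + 0))*(1/34390) = (-386 + 32)*(1/34390) = -354*1/34390 = -177/17195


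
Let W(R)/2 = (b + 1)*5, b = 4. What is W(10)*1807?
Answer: 90350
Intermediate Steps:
W(R) = 50 (W(R) = 2*((4 + 1)*5) = 2*(5*5) = 2*25 = 50)
W(10)*1807 = 50*1807 = 90350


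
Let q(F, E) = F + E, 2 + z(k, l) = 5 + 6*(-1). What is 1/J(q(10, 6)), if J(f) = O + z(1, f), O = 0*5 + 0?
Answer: -1/3 ≈ -0.33333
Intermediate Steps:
z(k, l) = -3 (z(k, l) = -2 + (5 + 6*(-1)) = -2 + (5 - 6) = -2 - 1 = -3)
q(F, E) = E + F
O = 0 (O = 0 + 0 = 0)
J(f) = -3 (J(f) = 0 - 3 = -3)
1/J(q(10, 6)) = 1/(-3) = -1/3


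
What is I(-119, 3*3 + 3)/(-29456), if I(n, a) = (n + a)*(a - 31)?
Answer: -2033/29456 ≈ -0.069018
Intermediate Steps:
I(n, a) = (-31 + a)*(a + n) (I(n, a) = (a + n)*(-31 + a) = (-31 + a)*(a + n))
I(-119, 3*3 + 3)/(-29456) = ((3*3 + 3)² - 31*(3*3 + 3) - 31*(-119) + (3*3 + 3)*(-119))/(-29456) = ((9 + 3)² - 31*(9 + 3) + 3689 + (9 + 3)*(-119))*(-1/29456) = (12² - 31*12 + 3689 + 12*(-119))*(-1/29456) = (144 - 372 + 3689 - 1428)*(-1/29456) = 2033*(-1/29456) = -2033/29456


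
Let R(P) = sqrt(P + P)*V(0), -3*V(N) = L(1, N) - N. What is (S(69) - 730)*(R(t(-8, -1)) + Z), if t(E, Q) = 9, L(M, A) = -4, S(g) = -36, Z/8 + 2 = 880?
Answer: -5380384 - 3064*sqrt(2) ≈ -5.3847e+6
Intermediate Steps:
Z = 7024 (Z = -16 + 8*880 = -16 + 7040 = 7024)
V(N) = 4/3 + N/3 (V(N) = -(-4 - N)/3 = 4/3 + N/3)
R(P) = 4*sqrt(2)*sqrt(P)/3 (R(P) = sqrt(P + P)*(4/3 + (1/3)*0) = sqrt(2*P)*(4/3 + 0) = (sqrt(2)*sqrt(P))*(4/3) = 4*sqrt(2)*sqrt(P)/3)
(S(69) - 730)*(R(t(-8, -1)) + Z) = (-36 - 730)*(4*sqrt(2)*sqrt(9)/3 + 7024) = -766*((4/3)*sqrt(2)*3 + 7024) = -766*(4*sqrt(2) + 7024) = -766*(7024 + 4*sqrt(2)) = -5380384 - 3064*sqrt(2)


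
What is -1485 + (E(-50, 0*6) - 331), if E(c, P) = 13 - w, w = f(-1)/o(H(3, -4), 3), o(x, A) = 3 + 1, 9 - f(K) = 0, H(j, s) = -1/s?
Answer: -7221/4 ≈ -1805.3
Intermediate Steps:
f(K) = 9 (f(K) = 9 - 1*0 = 9 + 0 = 9)
o(x, A) = 4
w = 9/4 ≈ 2.2500
E(c, P) = 43/4 (E(c, P) = 13 - 1*9/4 = 13 - 9/4 = 43/4)
-1485 + (E(-50, 0*6) - 331) = -1485 + (43/4 - 331) = -1485 - 1281/4 = -7221/4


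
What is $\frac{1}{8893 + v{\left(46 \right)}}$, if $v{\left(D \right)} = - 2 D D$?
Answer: $\frac{1}{4661} \approx 0.00021455$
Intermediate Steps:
$v{\left(D \right)} = - 2 D^{2}$
$\frac{1}{8893 + v{\left(46 \right)}} = \frac{1}{8893 - 2 \cdot 46^{2}} = \frac{1}{8893 - 4232} = \frac{1}{4661}$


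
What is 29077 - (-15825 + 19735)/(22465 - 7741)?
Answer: 214062919/7362 ≈ 29077.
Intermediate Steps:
29077 - (-15825 + 19735)/(22465 - 7741) = 29077 - 3910/14724 = 29077 - 1*1955/7362 = 29077 - 1955/7362 = 214062919/7362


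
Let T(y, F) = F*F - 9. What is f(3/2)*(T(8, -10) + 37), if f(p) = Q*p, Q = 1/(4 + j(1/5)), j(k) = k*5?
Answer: 192/5 ≈ 38.400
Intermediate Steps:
j(k) = 5*k
Q = 1/5 (Q = 1/(4 + 5/5) = 1/(4 + 5*(1/5)) = 1/(4 + 1) = 1/5 ≈ 0.20000)
T(y, F) = -9 + F**2 (T(y, F) = F**2 - 9 = -9 + F**2)
f(p) = p/5
f(3/2)*(T(8, -10) + 37) = ((3/2)/5)*((-9 + (-10)**2) + 37) = ((3*(1/2))/5)*((-9 + 100) + 37) = ((1/5)*(3/2))*(91 + 37) = (3/10)*128 = 192/5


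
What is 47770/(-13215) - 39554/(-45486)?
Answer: -55005337/20036583 ≈ -2.7452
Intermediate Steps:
47770/(-13215) - 39554/(-45486) = 47770*(-1/13215) - 39554*(-1/45486) = -9554/2643 + 19777/22743 = -55005337/20036583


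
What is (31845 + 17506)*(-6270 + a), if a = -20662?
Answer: -1329121132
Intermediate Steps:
(31845 + 17506)*(-6270 + a) = (31845 + 17506)*(-6270 - 20662) = 49351*(-26932) = -1329121132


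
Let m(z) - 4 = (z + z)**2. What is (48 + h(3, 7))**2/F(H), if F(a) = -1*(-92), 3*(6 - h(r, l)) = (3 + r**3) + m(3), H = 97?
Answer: 92/9 ≈ 10.222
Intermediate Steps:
m(z) = 4 + 4*z**2 (m(z) = 4 + (z + z)**2 = 4 + (2*z)**2 = 4 + 4*z**2)
h(r, l) = -25/3 - r**3/3 (h(r, l) = 6 - ((3 + r**3) + (4 + 4*3**2))/3 = 6 - ((3 + r**3) + (4 + 4*9))/3 = 6 - ((3 + r**3) + (4 + 36))/3 = 6 - ((3 + r**3) + 40)/3 = 6 - (43 + r**3)/3 = 6 + (-43/3 - r**3/3) = -25/3 - r**3/3)
F(a) = 92
(48 + h(3, 7))**2/F(H) = (48 + (-25/3 - 1/3*3**3))**2/92 = (48 + (-25/3 - 1/3*27))**2*(1/92) = (48 + (-25/3 - 9))**2*(1/92) = (48 - 52/3)**2*(1/92) = (92/3)**2*(1/92) = (8464/9)*(1/92) = 92/9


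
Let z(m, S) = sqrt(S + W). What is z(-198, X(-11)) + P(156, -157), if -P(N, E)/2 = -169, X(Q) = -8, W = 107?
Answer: 338 + 3*sqrt(11) ≈ 347.95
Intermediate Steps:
P(N, E) = 338 (P(N, E) = -2*(-169) = 338)
z(m, S) = sqrt(107 + S) (z(m, S) = sqrt(S + 107) = sqrt(107 + S))
z(-198, X(-11)) + P(156, -157) = sqrt(107 - 8) + 338 = sqrt(99) + 338 = 3*sqrt(11) + 338 = 338 + 3*sqrt(11)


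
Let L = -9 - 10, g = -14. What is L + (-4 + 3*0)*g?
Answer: 37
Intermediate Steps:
L = -19
L + (-4 + 3*0)*g = -19 + (-4 + 3*0)*(-14) = -19 + (-4 + 0)*(-14) = -19 - 4*(-14) = -19 + 56 = 37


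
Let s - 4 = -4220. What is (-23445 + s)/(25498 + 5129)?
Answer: -27661/30627 ≈ -0.90316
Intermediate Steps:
s = -4216 (s = 4 - 4220 = -4216)
(-23445 + s)/(25498 + 5129) = (-23445 - 4216)/(25498 + 5129) = -27661/30627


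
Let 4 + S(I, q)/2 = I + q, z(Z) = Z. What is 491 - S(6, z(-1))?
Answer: 489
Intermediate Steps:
S(I, q) = -8 + 2*I + 2*q (S(I, q) = -8 + 2*(I + q) = -8 + (2*I + 2*q) = -8 + 2*I + 2*q)
491 - S(6, z(-1)) = 491 - (-8 + 2*6 + 2*(-1)) = 491 - (-8 + 12 - 2) = 491 - 1*2 = 491 - 2 = 489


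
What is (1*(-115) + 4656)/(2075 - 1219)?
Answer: 4541/856 ≈ 5.3049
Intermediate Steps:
(1*(-115) + 4656)/(2075 - 1219) = (-115 + 4656)/856 = 4541*(1/856) = 4541/856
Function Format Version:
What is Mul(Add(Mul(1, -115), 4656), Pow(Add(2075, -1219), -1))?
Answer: Rational(4541, 856) ≈ 5.3049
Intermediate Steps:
Mul(Add(Mul(1, -115), 4656), Pow(Add(2075, -1219), -1)) = Mul(Add(-115, 4656), Pow(856, -1)) = Mul(4541, Rational(1, 856)) = Rational(4541, 856)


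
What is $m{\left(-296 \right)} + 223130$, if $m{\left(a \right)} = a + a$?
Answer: $222538$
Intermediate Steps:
$m{\left(a \right)} = 2 a$
$m{\left(-296 \right)} + 223130 = 2 \left(-296\right) + 223130 = -592 + 223130 = 222538$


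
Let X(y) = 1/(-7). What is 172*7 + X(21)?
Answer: 8427/7 ≈ 1203.9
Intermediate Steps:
X(y) = -1/7
172*7 + X(21) = 172*7 - 1/7 = 1204 - 1/7 = 8427/7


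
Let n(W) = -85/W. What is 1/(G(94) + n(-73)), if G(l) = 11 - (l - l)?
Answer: 73/888 ≈ 0.082207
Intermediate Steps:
G(l) = 11 (G(l) = 11 - 1*0 = 11 + 0 = 11)
1/(G(94) + n(-73)) = 1/(11 - 85/(-73)) = 1/(11 - 85*(-1/73)) = 1/(11 + 85/73) = 1/(888/73) = 73/888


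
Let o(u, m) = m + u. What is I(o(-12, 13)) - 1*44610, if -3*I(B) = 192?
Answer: -44674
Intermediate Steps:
I(B) = -64 (I(B) = -⅓*192 = -64)
I(o(-12, 13)) - 1*44610 = -64 - 1*44610 = -64 - 44610 = -44674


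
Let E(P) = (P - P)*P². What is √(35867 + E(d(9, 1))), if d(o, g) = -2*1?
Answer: √35867 ≈ 189.39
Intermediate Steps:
d(o, g) = -2
E(P) = 0 (E(P) = 0*P² = 0)
√(35867 + E(d(9, 1))) = √(35867 + 0) = √35867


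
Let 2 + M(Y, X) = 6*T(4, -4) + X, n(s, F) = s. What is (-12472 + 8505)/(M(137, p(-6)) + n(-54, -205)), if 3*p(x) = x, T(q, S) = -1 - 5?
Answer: 3967/94 ≈ 42.202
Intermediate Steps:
T(q, S) = -6
p(x) = x/3
M(Y, X) = -38 + X (M(Y, X) = -2 + (6*(-6) + X) = -2 + (-36 + X) = -38 + X)
(-12472 + 8505)/(M(137, p(-6)) + n(-54, -205)) = (-12472 + 8505)/((-38 + (⅓)*(-6)) - 54) = -3967/((-38 - 2) - 54) = -3967/(-40 - 54) = -3967/(-94) = -3967*(-1/94) = 3967/94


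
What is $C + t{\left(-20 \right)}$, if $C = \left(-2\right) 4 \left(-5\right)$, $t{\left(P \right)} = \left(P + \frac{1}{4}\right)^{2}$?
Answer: $\frac{6881}{16} \approx 430.06$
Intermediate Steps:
$t{\left(P \right)} = \left(\frac{1}{4} + P\right)^{2}$ ($t{\left(P \right)} = \left(P + \frac{1}{4}\right)^{2} = \left(\frac{1}{4} + P\right)^{2}$)
$C = 40$ ($C = \left(-8\right) \left(-5\right) = 40$)
$C + t{\left(-20 \right)} = 40 + \frac{\left(1 + 4 \left(-20\right)\right)^{2}}{16} = 40 + \frac{\left(1 - 80\right)^{2}}{16} = 40 + \frac{\left(-79\right)^{2}}{16} = 40 + \frac{1}{16} \cdot 6241 = 40 + \frac{6241}{16} = \frac{6881}{16}$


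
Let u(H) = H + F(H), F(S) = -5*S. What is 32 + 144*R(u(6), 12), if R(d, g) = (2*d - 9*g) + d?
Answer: -25888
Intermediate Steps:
u(H) = -4*H (u(H) = H - 5*H = -4*H)
R(d, g) = -9*g + 3*d (R(d, g) = (-9*g + 2*d) + d = -9*g + 3*d)
32 + 144*R(u(6), 12) = 32 + 144*(-9*12 + 3*(-4*6)) = 32 + 144*(-108 + 3*(-24)) = 32 + 144*(-108 - 72) = 32 + 144*(-180) = 32 - 25920 = -25888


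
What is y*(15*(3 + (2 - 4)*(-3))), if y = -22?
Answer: -2970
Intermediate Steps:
y*(15*(3 + (2 - 4)*(-3))) = -330*(3 + (2 - 4)*(-3)) = -330*(3 - 2*(-3)) = -330*(3 + 6) = -330*9 = -22*135 = -2970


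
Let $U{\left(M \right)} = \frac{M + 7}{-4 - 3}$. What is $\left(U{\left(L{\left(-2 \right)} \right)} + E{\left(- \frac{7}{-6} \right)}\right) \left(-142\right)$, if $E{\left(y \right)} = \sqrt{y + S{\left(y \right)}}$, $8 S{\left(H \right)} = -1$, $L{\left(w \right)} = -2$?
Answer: $\frac{710}{7} - \frac{355 \sqrt{6}}{6} \approx -43.5$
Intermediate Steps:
$U{\left(M \right)} = -1 - \frac{M}{7}$ ($U{\left(M \right)} = \frac{7 + M}{-7} = \left(7 + M\right) \left(- \frac{1}{7}\right) = -1 - \frac{M}{7}$)
$S{\left(H \right)} = - \frac{1}{8}$ ($S{\left(H \right)} = \frac{1}{8} \left(-1\right) = - \frac{1}{8}$)
$E{\left(y \right)} = \sqrt{- \frac{1}{8} + y}$ ($E{\left(y \right)} = \sqrt{y - \frac{1}{8}} = \sqrt{- \frac{1}{8} + y}$)
$\left(U{\left(L{\left(-2 \right)} \right)} + E{\left(- \frac{7}{-6} \right)}\right) \left(-142\right) = \left(\left(-1 - - \frac{2}{7}\right) + \frac{\sqrt{-2 + 16 \left(- \frac{7}{-6}\right)}}{4}\right) \left(-142\right) = \left(\left(-1 + \frac{2}{7}\right) + \frac{\sqrt{-2 + 16 \left(\left(-7\right) \left(- \frac{1}{6}\right)\right)}}{4}\right) \left(-142\right) = \left(- \frac{5}{7} + \frac{\sqrt{-2 + 16 \cdot \frac{7}{6}}}{4}\right) \left(-142\right) = \left(- \frac{5}{7} + \frac{\sqrt{-2 + \frac{56}{3}}}{4}\right) \left(-142\right) = \left(- \frac{5}{7} + \frac{\sqrt{\frac{50}{3}}}{4}\right) \left(-142\right) = \left(- \frac{5}{7} + \frac{\frac{5}{3} \sqrt{6}}{4}\right) \left(-142\right) = \left(- \frac{5}{7} + \frac{5 \sqrt{6}}{12}\right) \left(-142\right) = \frac{710}{7} - \frac{355 \sqrt{6}}{6}$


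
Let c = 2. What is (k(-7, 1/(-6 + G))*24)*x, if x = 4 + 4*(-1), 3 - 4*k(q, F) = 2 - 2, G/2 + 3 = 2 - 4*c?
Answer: 0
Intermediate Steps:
G = -18 (G = -6 + 2*(2 - 4*2) = -6 + 2*(2 - 8) = -6 + 2*(-6) = -6 - 12 = -18)
k(q, F) = ¾ (k(q, F) = ¾ - (2 - 2)/4 = ¾ - ¼*0 = ¾ + 0 = ¾)
x = 0 (x = 4 - 4 = 0)
(k(-7, 1/(-6 + G))*24)*x = ((¾)*24)*0 = 18*0 = 0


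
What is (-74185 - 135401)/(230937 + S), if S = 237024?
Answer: -5374/11999 ≈ -0.44787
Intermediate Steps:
(-74185 - 135401)/(230937 + S) = (-74185 - 135401)/(230937 + 237024) = -209586/467961 = -209586*1/467961 = -5374/11999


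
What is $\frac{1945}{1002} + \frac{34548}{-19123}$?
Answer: $\frac{2577139}{19161246} \approx 0.1345$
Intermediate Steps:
$\frac{1945}{1002} + \frac{34548}{-19123} = 1945 \cdot \frac{1}{1002} + 34548 \left(- \frac{1}{19123}\right) = \frac{1945}{1002} - \frac{34548}{19123} = \frac{2577139}{19161246}$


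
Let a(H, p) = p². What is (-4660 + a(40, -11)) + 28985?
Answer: 24446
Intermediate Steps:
(-4660 + a(40, -11)) + 28985 = (-4660 + (-11)²) + 28985 = (-4660 + 121) + 28985 = -4539 + 28985 = 24446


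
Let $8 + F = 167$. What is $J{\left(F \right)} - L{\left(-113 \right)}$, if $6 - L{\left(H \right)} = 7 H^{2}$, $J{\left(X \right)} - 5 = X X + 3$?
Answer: $114666$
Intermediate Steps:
$F = 159$ ($F = -8 + 167 = 159$)
$J{\left(X \right)} = 8 + X^{2}$ ($J{\left(X \right)} = 5 + \left(X X + 3\right) = 5 + \left(X^{2} + 3\right) = 5 + \left(3 + X^{2}\right) = 8 + X^{2}$)
$L{\left(H \right)} = 6 - 7 H^{2}$
$J{\left(F \right)} - L{\left(-113 \right)} = \left(8 + 159^{2}\right) - \left(6 - 7 \left(-113\right)^{2}\right) = \left(8 + 25281\right) - \left(6 - 89383\right) = 25289 - \left(6 - 89383\right) = 25289 - -89377 = 25289 + 89377 = 114666$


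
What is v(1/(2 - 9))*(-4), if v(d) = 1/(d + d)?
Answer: 14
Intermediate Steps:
v(d) = 1/(2*d)
v(1/(2 - 9))*(-4) = (1/(2*(1/(2 - 9))))*(-4) = (1/(2*(1/(-7))))*(-4) = (1/(2*(-⅐)))*(-4) = ((½)*(-7))*(-4) = -7/2*(-4) = 14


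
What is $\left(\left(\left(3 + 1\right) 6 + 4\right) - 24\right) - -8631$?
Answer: $8635$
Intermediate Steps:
$\left(\left(\left(3 + 1\right) 6 + 4\right) - 24\right) - -8631 = \left(\left(4 \cdot 6 + 4\right) - 24\right) + 8631 = \left(\left(24 + 4\right) - 24\right) + 8631 = \left(28 - 24\right) + 8631 = 4 + 8631 = 8635$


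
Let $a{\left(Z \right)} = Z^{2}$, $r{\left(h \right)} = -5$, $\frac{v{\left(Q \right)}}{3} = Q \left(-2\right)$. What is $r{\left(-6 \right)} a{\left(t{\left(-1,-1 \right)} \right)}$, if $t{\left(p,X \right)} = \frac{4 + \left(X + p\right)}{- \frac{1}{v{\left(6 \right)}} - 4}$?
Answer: $- \frac{25920}{20449} \approx -1.2675$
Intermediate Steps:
$v{\left(Q \right)} = - 6 Q$ ($v{\left(Q \right)} = 3 Q \left(-2\right) = 3 \left(- 2 Q\right) = - 6 Q$)
$t{\left(p,X \right)} = - \frac{144}{143} - \frac{36 X}{143} - \frac{36 p}{143}$ ($t{\left(p,X \right)} = \frac{4 + \left(X + p\right)}{- \frac{1}{\left(-6\right) 6} - 4} = \frac{4 + X + p}{- \frac{1}{-36} - 4} = \frac{4 + X + p}{\left(-1\right) \left(- \frac{1}{36}\right) - 4} = \frac{4 + X + p}{\frac{1}{36} - 4} = \frac{4 + X + p}{- \frac{143}{36}} = \left(4 + X + p\right) \left(- \frac{36}{143}\right) = - \frac{144}{143} - \frac{36 X}{143} - \frac{36 p}{143}$)
$r{\left(-6 \right)} a{\left(t{\left(-1,-1 \right)} \right)} = - 5 \left(- \frac{144}{143} - - \frac{36}{143} - - \frac{36}{143}\right)^{2} = - 5 \left(- \frac{144}{143} + \frac{36}{143} + \frac{36}{143}\right)^{2} = - 5 \left(- \frac{72}{143}\right)^{2} = \left(-5\right) \frac{5184}{20449} = - \frac{25920}{20449}$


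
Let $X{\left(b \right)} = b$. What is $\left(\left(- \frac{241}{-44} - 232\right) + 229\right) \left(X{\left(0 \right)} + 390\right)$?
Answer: $\frac{21255}{22} \approx 966.14$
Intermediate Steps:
$\left(\left(- \frac{241}{-44} - 232\right) + 229\right) \left(X{\left(0 \right)} + 390\right) = \left(\left(- \frac{241}{-44} - 232\right) + 229\right) \left(0 + 390\right) = \left(\left(\left(-241\right) \left(- \frac{1}{44}\right) - 232\right) + 229\right) 390 = \left(\left(\frac{241}{44} - 232\right) + 229\right) 390 = \left(- \frac{9967}{44} + 229\right) 390 = \frac{109}{44} \cdot 390 = \frac{21255}{22}$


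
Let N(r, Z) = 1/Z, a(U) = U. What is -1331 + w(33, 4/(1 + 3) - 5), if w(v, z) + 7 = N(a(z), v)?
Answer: -44153/33 ≈ -1338.0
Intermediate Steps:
w(v, z) = -7 + 1/v
-1331 + w(33, 4/(1 + 3) - 5) = -1331 + (-7 + 1/33) = -1331 - 230/33 = -44153/33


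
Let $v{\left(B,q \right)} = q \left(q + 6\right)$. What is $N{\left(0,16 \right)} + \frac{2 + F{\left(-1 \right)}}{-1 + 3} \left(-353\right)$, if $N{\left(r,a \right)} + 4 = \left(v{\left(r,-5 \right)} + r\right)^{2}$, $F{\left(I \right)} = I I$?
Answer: $- \frac{1017}{2} \approx -508.5$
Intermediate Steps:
$v{\left(B,q \right)} = q \left(6 + q\right)$
$F{\left(I \right)} = I^{2}$
$N{\left(r,a \right)} = -4 + \left(-5 + r\right)^{2}$ ($N{\left(r,a \right)} = -4 + \left(- 5 \left(6 - 5\right) + r\right)^{2} = -4 + \left(\left(-5\right) 1 + r\right)^{2} = -4 + \left(-5 + r\right)^{2}$)
$N{\left(0,16 \right)} + \frac{2 + F{\left(-1 \right)}}{-1 + 3} \left(-353\right) = \left(-4 + \left(-5 + 0\right)^{2}\right) + \frac{2 + \left(-1\right)^{2}}{-1 + 3} \left(-353\right) = \left(-4 + \left(-5\right)^{2}\right) + \frac{2 + 1}{2} \left(-353\right) = \left(-4 + 25\right) + 3 \cdot \frac{1}{2} \left(-353\right) = 21 + \frac{3}{2} \left(-353\right) = 21 - \frac{1059}{2} = - \frac{1017}{2}$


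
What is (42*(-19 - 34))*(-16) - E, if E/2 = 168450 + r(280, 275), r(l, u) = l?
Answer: -301844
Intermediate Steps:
E = 337460 (E = 2*(168450 + 280) = 2*168730 = 337460)
(42*(-19 - 34))*(-16) - E = (42*(-19 - 34))*(-16) - 1*337460 = (42*(-53))*(-16) - 337460 = -2226*(-16) - 337460 = 35616 - 337460 = -301844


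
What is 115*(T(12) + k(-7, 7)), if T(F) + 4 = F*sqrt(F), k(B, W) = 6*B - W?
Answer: -6095 + 2760*sqrt(3) ≈ -1314.5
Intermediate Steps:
k(B, W) = -W + 6*B
T(F) = -4 + F**(3/2) (T(F) = -4 + F*sqrt(F) = -4 + F**(3/2))
115*(T(12) + k(-7, 7)) = 115*((-4 + 12**(3/2)) + (-1*7 + 6*(-7))) = 115*((-4 + 24*sqrt(3)) + (-7 - 42)) = 115*((-4 + 24*sqrt(3)) - 49) = 115*(-53 + 24*sqrt(3)) = -6095 + 2760*sqrt(3)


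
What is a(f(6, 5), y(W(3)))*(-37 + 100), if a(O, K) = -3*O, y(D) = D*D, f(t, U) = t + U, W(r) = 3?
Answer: -2079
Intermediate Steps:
f(t, U) = U + t
y(D) = D²
a(f(6, 5), y(W(3)))*(-37 + 100) = (-3*(5 + 6))*(-37 + 100) = -3*11*63 = -33*63 = -2079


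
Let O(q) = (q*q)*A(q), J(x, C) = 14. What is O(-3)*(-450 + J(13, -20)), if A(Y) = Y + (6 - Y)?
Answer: -23544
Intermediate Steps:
A(Y) = 6
O(q) = 6*q² (O(q) = (q*q)*6 = q²*6 = 6*q²)
O(-3)*(-450 + J(13, -20)) = (6*(-3)²)*(-450 + 14) = (6*9)*(-436) = 54*(-436) = -23544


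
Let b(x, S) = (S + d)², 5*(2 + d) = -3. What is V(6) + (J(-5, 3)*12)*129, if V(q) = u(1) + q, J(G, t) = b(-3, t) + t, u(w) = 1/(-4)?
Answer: 489743/100 ≈ 4897.4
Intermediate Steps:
d = -13/5 (d = -2 + (⅕)*(-3) = -2 - ⅗ = -13/5 ≈ -2.6000)
b(x, S) = (-13/5 + S)² (b(x, S) = (S - 13/5)² = (-13/5 + S)²)
u(w) = -¼
J(G, t) = t + (-13 + 5*t)²/25 (J(G, t) = (-13 + 5*t)²/25 + t = t + (-13 + 5*t)²/25)
V(q) = -¼ + q
V(6) + (J(-5, 3)*12)*129 = (-¼ + 6) + ((3 + (-13 + 5*3)²/25)*12)*129 = 23/4 + ((3 + (-13 + 15)²/25)*12)*129 = 23/4 + ((3 + (1/25)*2²)*12)*129 = 23/4 + ((3 + (1/25)*4)*12)*129 = 23/4 + ((3 + 4/25)*12)*129 = 23/4 + ((79/25)*12)*129 = 23/4 + (948/25)*129 = 23/4 + 122292/25 = 489743/100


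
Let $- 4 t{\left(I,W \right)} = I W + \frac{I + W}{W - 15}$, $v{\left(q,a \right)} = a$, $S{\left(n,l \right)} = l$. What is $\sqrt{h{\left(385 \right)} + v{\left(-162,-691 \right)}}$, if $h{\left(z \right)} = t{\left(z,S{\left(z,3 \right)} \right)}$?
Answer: $\frac{i \sqrt{8745}}{3} \approx 31.172 i$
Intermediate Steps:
$t{\left(I,W \right)} = - \frac{I W}{4} - \frac{I + W}{4 \left(-15 + W\right)}$ ($t{\left(I,W \right)} = - \frac{I W + \frac{I + W}{W - 15}}{4} = - \frac{I W + \frac{I + W}{-15 + W}}{4} = - \frac{I W}{4} - \frac{I + W}{4 \left(-15 + W\right)}$)
$h{\left(z \right)} = \frac{1}{16} - \frac{35 z}{48}$ ($h{\left(z \right)} = \frac{- z - 3 - z 3^{2} + 15 z 3}{4 \left(-15 + 3\right)} = \frac{- z - 3 - z 9 + 45 z}{4 \left(-12\right)} = \frac{1}{4} \left(- \frac{1}{12}\right) \left(- z - 3 - 9 z + 45 z\right) = \frac{1}{4} \left(- \frac{1}{12}\right) \left(-3 + 35 z\right) = \frac{1}{16} - \frac{35 z}{48}$)
$\sqrt{h{\left(385 \right)} + v{\left(-162,-691 \right)}} = \sqrt{\left(\frac{1}{16} - \frac{13475}{48}\right) - 691} = \sqrt{- \frac{842}{3} - 691} = \sqrt{- \frac{2915}{3}} = \frac{i \sqrt{8745}}{3}$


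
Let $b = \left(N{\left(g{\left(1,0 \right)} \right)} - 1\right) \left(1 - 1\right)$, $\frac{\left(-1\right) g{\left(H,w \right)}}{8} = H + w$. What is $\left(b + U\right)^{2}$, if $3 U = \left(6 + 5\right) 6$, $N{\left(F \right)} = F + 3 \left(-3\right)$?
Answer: $484$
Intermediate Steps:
$g{\left(H,w \right)} = - 8 H - 8 w$ ($g{\left(H,w \right)} = - 8 \left(H + w\right) = - 8 H - 8 w$)
$N{\left(F \right)} = -9 + F$ ($N{\left(F \right)} = F - 9 = -9 + F$)
$U = 22$ ($U = \frac{\left(6 + 5\right) 6}{3} = \frac{11 \cdot 6}{3} = \frac{1}{3} \cdot 66 = 22$)
$b = 0$ ($b = \left(\left(-9 - 8\right) - 1\right) \left(1 - 1\right) = \left(\left(-9 + \left(-8 + 0\right)\right) - 1\right) \left(1 - 1\right) = \left(\left(-9 - 8\right) - 1\right) 0 = \left(-17 - 1\right) 0 = \left(-18\right) 0 = 0$)
$\left(b + U\right)^{2} = \left(0 + 22\right)^{2} = 22^{2} = 484$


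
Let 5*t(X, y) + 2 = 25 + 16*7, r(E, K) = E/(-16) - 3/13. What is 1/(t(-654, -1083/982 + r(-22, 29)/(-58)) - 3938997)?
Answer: -1/3938970 ≈ -2.5387e-7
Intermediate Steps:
r(E, K) = -3/13 - E/16 (r(E, K) = E*(-1/16) - 3*1/13 = -E/16 - 3/13 = -3/13 - E/16)
t(X, y) = 27 (t(X, y) = -⅖ + (25 + 16*7)/5 = -⅖ + (25 + 112)/5 = -⅖ + (⅕)*137 = -⅖ + 137/5 = 27)
1/(t(-654, -1083/982 + r(-22, 29)/(-58)) - 3938997) = 1/(27 - 3938997) = 1/(-3938970) = -1/3938970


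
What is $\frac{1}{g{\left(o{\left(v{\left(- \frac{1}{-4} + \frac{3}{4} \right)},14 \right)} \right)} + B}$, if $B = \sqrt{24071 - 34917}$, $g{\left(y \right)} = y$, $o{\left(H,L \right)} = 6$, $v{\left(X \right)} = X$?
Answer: $\frac{3}{5441} - \frac{i \sqrt{10846}}{10882} \approx 0.00055137 - 0.0095703 i$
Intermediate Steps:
$B = i \sqrt{10846}$ ($B = \sqrt{-10846} = i \sqrt{10846} \approx 104.14 i$)
$\frac{1}{g{\left(o{\left(v{\left(- \frac{1}{-4} + \frac{3}{4} \right)},14 \right)} \right)} + B} = \frac{1}{6 + i \sqrt{10846}}$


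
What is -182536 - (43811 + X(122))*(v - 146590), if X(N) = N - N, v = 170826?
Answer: -1061985932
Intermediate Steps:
X(N) = 0
-182536 - (43811 + X(122))*(v - 146590) = -182536 - (43811 + 0)*(170826 - 146590) = -182536 - 43811*24236 = -182536 - 1*1061803396 = -182536 - 1061803396 = -1061985932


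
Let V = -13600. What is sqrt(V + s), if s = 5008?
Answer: 4*I*sqrt(537) ≈ 92.693*I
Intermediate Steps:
sqrt(V + s) = sqrt(-13600 + 5008) = sqrt(-8592) = 4*I*sqrt(537)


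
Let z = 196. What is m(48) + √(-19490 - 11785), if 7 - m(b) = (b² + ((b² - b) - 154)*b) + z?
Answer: -103389 + 15*I*√139 ≈ -1.0339e+5 + 176.85*I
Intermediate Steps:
m(b) = -189 - b² - b*(-154 + b² - b) (m(b) = 7 - ((b² + ((b² - b) - 154)*b) + 196) = 7 - ((b² + (-154 + b² - b)*b) + 196) = 7 - ((b² + b*(-154 + b² - b)) + 196) = 7 - (196 + b² + b*(-154 + b² - b)) = 7 + (-196 - b² - b*(-154 + b² - b)) = -189 - b² - b*(-154 + b² - b))
m(48) + √(-19490 - 11785) = (-189 - 1*48³ + 154*48) + √(-19490 - 11785) = (-189 - 1*110592 + 7392) + √(-31275) = (-189 - 110592 + 7392) + 15*I*√139 = -103389 + 15*I*√139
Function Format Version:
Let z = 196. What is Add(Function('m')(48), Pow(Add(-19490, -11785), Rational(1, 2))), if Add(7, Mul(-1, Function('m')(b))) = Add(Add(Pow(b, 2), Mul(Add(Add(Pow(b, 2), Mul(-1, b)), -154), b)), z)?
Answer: Add(-103389, Mul(15, I, Pow(139, Rational(1, 2)))) ≈ Add(-1.0339e+5, Mul(176.85, I))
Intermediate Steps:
Function('m')(b) = Add(-189, Mul(-1, Pow(b, 2)), Mul(-1, b, Add(-154, Pow(b, 2), Mul(-1, b)))) (Function('m')(b) = Add(7, Mul(-1, Add(Add(Pow(b, 2), Mul(Add(Add(Pow(b, 2), Mul(-1, b)), -154), b)), 196))) = Add(7, Mul(-1, Add(Add(Pow(b, 2), Mul(Add(-154, Pow(b, 2), Mul(-1, b)), b)), 196))) = Add(7, Mul(-1, Add(Add(Pow(b, 2), Mul(b, Add(-154, Pow(b, 2), Mul(-1, b)))), 196))) = Add(7, Mul(-1, Add(196, Pow(b, 2), Mul(b, Add(-154, Pow(b, 2), Mul(-1, b)))))) = Add(7, Add(-196, Mul(-1, Pow(b, 2)), Mul(-1, b, Add(-154, Pow(b, 2), Mul(-1, b))))) = Add(-189, Mul(-1, Pow(b, 2)), Mul(-1, b, Add(-154, Pow(b, 2), Mul(-1, b)))))
Add(Function('m')(48), Pow(Add(-19490, -11785), Rational(1, 2))) = Add(Add(-189, Mul(-1, Pow(48, 3)), Mul(154, 48)), Pow(Add(-19490, -11785), Rational(1, 2))) = Add(Add(-189, Mul(-1, 110592), 7392), Pow(-31275, Rational(1, 2))) = Add(Add(-189, -110592, 7392), Mul(15, I, Pow(139, Rational(1, 2)))) = Add(-103389, Mul(15, I, Pow(139, Rational(1, 2))))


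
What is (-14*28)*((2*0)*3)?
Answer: 0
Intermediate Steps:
(-14*28)*((2*0)*3) = -0*3 = -392*0 = 0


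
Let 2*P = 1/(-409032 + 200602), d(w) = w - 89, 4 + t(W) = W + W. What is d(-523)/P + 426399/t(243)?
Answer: 122967456639/482 ≈ 2.5512e+8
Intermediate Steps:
t(W) = -4 + 2*W (t(W) = -4 + (W + W) = -4 + 2*W)
d(w) = -89 + w
P = -1/416860 (P = 1/(2*(-409032 + 200602)) = (½)/(-208430) = (½)*(-1/208430) = -1/416860 ≈ -2.3989e-6)
d(-523)/P + 426399/t(243) = (-89 - 523)/(-1/416860) + 426399/(-4 + 2*243) = -612*(-416860) + 426399/(-4 + 486) = 255118320 + 426399/482 = 122967456639/482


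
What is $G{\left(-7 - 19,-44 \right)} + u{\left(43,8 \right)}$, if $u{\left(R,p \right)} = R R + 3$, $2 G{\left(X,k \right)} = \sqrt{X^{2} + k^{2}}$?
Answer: $1852 + \sqrt{653} \approx 1877.6$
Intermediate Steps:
$G{\left(X,k \right)} = \frac{\sqrt{X^{2} + k^{2}}}{2}$
$u{\left(R,p \right)} = 3 + R^{2}$ ($u{\left(R,p \right)} = R^{2} + 3 = 3 + R^{2}$)
$G{\left(-7 - 19,-44 \right)} + u{\left(43,8 \right)} = \frac{\sqrt{\left(-7 - 19\right)^{2} + \left(-44\right)^{2}}}{2} + \left(3 + 43^{2}\right) = \frac{\sqrt{\left(-7 - 19\right)^{2} + 1936}}{2} + \left(3 + 1849\right) = \frac{\sqrt{\left(-26\right)^{2} + 1936}}{2} + 1852 = \frac{\sqrt{676 + 1936}}{2} + 1852 = \frac{\sqrt{2612}}{2} + 1852 = \frac{2 \sqrt{653}}{2} + 1852 = \sqrt{653} + 1852 = 1852 + \sqrt{653}$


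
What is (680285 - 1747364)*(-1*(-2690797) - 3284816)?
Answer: 633865200501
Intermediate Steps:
(680285 - 1747364)*(-1*(-2690797) - 3284816) = -1067079*(2690797 - 3284816) = -1067079*(-594019) = 633865200501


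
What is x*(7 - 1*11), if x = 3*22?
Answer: -264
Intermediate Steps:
x = 66
x*(7 - 1*11) = 66*(7 - 1*11) = 66*(7 - 11) = 66*(-4) = -264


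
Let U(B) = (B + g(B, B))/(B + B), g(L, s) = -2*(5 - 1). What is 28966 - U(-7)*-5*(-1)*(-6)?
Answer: 202987/7 ≈ 28998.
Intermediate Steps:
g(L, s) = -8 (g(L, s) = -2*4 = -8)
U(B) = (-8 + B)/(2*B) (U(B) = (B - 8)/(B + B) = (-8 + B)/((2*B)) = (-8 + B)*(1/(2*B)) = (-8 + B)/(2*B))
28966 - U(-7)*-5*(-1)*(-6) = 28966 - (1/2)*(-8 - 7)/(-7)*-5*(-1)*(-6) = 28966 - (1/2)*(-1/7)*(-15)*5*(-6) = 28966 - 15*(-30)/14 = 28966 - 1*(-225/7) = 28966 + 225/7 = 202987/7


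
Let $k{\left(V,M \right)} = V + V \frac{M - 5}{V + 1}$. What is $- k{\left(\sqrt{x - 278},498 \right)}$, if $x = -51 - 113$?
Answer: $\frac{26 \left(- 19 \sqrt{442} - 17 i\right)}{\sqrt{442} - i} \approx -491.89 - 44.42 i$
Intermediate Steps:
$x = -164$ ($x = -51 - 113 = -164$)
$k{\left(V,M \right)} = V + \frac{V \left(-5 + M\right)}{1 + V}$ ($k{\left(V,M \right)} = V + V \frac{-5 + M}{1 + V} = V + \frac{V \left(-5 + M\right)}{1 + V}$)
$- k{\left(\sqrt{x - 278},498 \right)} = - \frac{\sqrt{-164 - 278} \left(-4 + 498 + \sqrt{-164 - 278}\right)}{1 + \sqrt{-164 - 278}} = - \frac{\sqrt{-442} \left(-4 + 498 + \sqrt{-442}\right)}{1 + \sqrt{-442}} = - \frac{i \sqrt{442} \left(-4 + 498 + i \sqrt{442}\right)}{1 + i \sqrt{442}} = - \frac{i \sqrt{442} \left(494 + i \sqrt{442}\right)}{1 + i \sqrt{442}}$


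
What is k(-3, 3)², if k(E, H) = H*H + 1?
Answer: 100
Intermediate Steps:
k(E, H) = 1 + H² (k(E, H) = H² + 1 = 1 + H²)
k(-3, 3)² = (1 + 3²)² = (1 + 9)² = 10² = 100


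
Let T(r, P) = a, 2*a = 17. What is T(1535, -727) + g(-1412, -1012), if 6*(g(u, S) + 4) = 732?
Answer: 253/2 ≈ 126.50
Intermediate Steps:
a = 17/2 (a = (½)*17 = 17/2 ≈ 8.5000)
g(u, S) = 118 (g(u, S) = -4 + (⅙)*732 = -4 + 122 = 118)
T(r, P) = 17/2
T(1535, -727) + g(-1412, -1012) = 17/2 + 118 = 253/2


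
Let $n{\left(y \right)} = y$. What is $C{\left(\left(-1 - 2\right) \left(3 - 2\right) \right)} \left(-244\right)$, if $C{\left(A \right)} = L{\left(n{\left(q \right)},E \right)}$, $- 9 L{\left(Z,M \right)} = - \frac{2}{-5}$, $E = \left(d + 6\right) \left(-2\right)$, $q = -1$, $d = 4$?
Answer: $\frac{488}{45} \approx 10.844$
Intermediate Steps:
$E = -20$ ($E = \left(4 + 6\right) \left(-2\right) = 10 \left(-2\right) = -20$)
$L{\left(Z,M \right)} = - \frac{2}{45}$ ($L{\left(Z,M \right)} = - \frac{\left(-2\right) \frac{1}{-5}}{9} = - \frac{\left(-2\right) \left(- \frac{1}{5}\right)}{9} = \left(- \frac{1}{9}\right) \frac{2}{5} = - \frac{2}{45}$)
$C{\left(A \right)} = - \frac{2}{45}$
$C{\left(\left(-1 - 2\right) \left(3 - 2\right) \right)} \left(-244\right) = \left(- \frac{2}{45}\right) \left(-244\right) = \frac{488}{45}$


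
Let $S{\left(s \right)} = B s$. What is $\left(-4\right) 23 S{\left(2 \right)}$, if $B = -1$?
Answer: $184$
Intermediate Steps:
$S{\left(s \right)} = - s$
$\left(-4\right) 23 S{\left(2 \right)} = \left(-4\right) 23 \left(\left(-1\right) 2\right) = \left(-92\right) \left(-2\right) = 184$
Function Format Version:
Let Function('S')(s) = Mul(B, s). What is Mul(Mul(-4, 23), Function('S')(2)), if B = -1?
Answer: 184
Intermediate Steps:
Function('S')(s) = Mul(-1, s)
Mul(Mul(-4, 23), Function('S')(2)) = Mul(Mul(-4, 23), Mul(-1, 2)) = Mul(-92, -2) = 184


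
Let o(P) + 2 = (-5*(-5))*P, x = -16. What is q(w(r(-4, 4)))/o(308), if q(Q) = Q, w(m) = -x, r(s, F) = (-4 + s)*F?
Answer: 8/3849 ≈ 0.0020785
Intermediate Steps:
r(s, F) = F*(-4 + s)
o(P) = -2 + 25*P (o(P) = -2 + (-5*(-5))*P = -2 + 25*P)
w(m) = 16 (w(m) = -1*(-16) = 16)
q(w(r(-4, 4)))/o(308) = 16/(-2 + 25*308) = 16/(-2 + 7700) = 16/7698 = 16*(1/7698) = 8/3849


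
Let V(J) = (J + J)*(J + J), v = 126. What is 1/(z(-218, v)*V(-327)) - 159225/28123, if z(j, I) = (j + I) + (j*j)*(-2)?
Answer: -6479327040742123/1144406433449520 ≈ -5.6617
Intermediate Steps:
V(J) = 4*J² (V(J) = (2*J)*(2*J) = 4*J²)
z(j, I) = I + j - 2*j² (z(j, I) = (I + j) + j²*(-2) = (I + j) - 2*j² = I + j - 2*j²)
1/(z(-218, v)*V(-327)) - 159225/28123 = 1/((126 - 218 - 2*(-218)²)*((4*(-327)²))) - 159225/28123 = 1/((126 - 218 - 2*47524)*((4*106929))) - 159225*1/28123 = 1/(126 - 218 - 95048*427716) - 159225/28123 = (1/427716)/(-95140) - 159225/28123 = -1/95140*1/427716 - 159225/28123 = -1/40692900240 - 159225/28123 = -6479327040742123/1144406433449520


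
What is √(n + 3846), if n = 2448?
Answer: √6294 ≈ 79.335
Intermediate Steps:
√(n + 3846) = √(2448 + 3846) = √6294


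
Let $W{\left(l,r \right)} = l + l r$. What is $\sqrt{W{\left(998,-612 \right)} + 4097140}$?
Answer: $\sqrt{3487362} \approx 1867.4$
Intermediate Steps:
$\sqrt{W{\left(998,-612 \right)} + 4097140} = \sqrt{998 \left(1 - 612\right) + 4097140} = \sqrt{998 \left(-611\right) + 4097140} = \sqrt{-609778 + 4097140} = \sqrt{3487362}$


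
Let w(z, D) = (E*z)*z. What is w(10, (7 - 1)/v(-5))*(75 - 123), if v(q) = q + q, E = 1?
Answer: -4800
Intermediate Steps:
v(q) = 2*q
w(z, D) = z² (w(z, D) = (1*z)*z = z*z = z²)
w(10, (7 - 1)/v(-5))*(75 - 123) = 10²*(75 - 123) = 100*(-48) = -4800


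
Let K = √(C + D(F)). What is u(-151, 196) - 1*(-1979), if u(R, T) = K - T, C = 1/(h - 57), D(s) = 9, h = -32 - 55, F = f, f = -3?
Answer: 1783 + √1295/12 ≈ 1786.0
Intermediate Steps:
F = -3
h = -87
C = -1/144 (C = 1/(-87 - 57) = 1/(-144) = -1/144 ≈ -0.0069444)
K = √1295/12 (K = √(-1/144 + 9) = √(1295/144) = √1295/12 ≈ 2.9988)
u(R, T) = -T + √1295/12 (u(R, T) = √1295/12 - T = -T + √1295/12)
u(-151, 196) - 1*(-1979) = (-1*196 + √1295/12) - 1*(-1979) = (-196 + √1295/12) + 1979 = 1783 + √1295/12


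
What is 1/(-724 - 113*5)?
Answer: -1/1289 ≈ -0.00077580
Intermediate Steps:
1/(-724 - 113*5) = 1/(-724 - 565) = 1/(-1289) = -1/1289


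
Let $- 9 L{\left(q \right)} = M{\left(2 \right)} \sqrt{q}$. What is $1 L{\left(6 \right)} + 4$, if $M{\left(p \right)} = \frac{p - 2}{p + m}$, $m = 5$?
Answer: $4$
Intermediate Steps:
$M{\left(p \right)} = \frac{-2 + p}{5 + p}$ ($M{\left(p \right)} = \frac{p - 2}{p + 5} = \frac{-2 + p}{5 + p}$)
$L{\left(q \right)} = 0$ ($L{\left(q \right)} = - \frac{\frac{-2 + 2}{5 + 2} \sqrt{q}}{9} = - \frac{\frac{1}{7} \cdot 0 \sqrt{q}}{9} = - \frac{0 \sqrt{q}}{9} = \left(- \frac{1}{9}\right) 0 = 0$)
$1 L{\left(6 \right)} + 4 = 1 \cdot 0 + 4 = 0 + 4 = 4$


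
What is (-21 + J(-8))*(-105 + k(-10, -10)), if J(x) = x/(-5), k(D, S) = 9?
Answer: 9312/5 ≈ 1862.4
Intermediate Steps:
J(x) = -x/5 (J(x) = x*(-1/5) = -x/5)
(-21 + J(-8))*(-105 + k(-10, -10)) = (-21 - 1/5*(-8))*(-105 + 9) = (-21 + 8/5)*(-96) = -97/5*(-96) = 9312/5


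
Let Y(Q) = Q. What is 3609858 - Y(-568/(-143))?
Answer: 516209126/143 ≈ 3.6099e+6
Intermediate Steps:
3609858 - Y(-568/(-143)) = 3609858 - (-568)/(-143) = 3609858 - (-568)*(-1)/143 = 3609858 - 1*568/143 = 3609858 - 568/143 = 516209126/143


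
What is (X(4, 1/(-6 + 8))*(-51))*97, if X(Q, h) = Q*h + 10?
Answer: -59364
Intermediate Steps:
X(Q, h) = 10 + Q*h
(X(4, 1/(-6 + 8))*(-51))*97 = ((10 + 4/(-6 + 8))*(-51))*97 = ((10 + 4/2)*(-51))*97 = ((10 + 4*(½))*(-51))*97 = ((10 + 2)*(-51))*97 = (12*(-51))*97 = -612*97 = -59364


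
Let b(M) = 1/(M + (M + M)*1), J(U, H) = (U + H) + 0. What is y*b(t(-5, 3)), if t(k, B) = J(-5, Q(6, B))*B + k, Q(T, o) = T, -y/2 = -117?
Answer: -39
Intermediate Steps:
y = 234 (y = -2*(-117) = 234)
J(U, H) = H + U (J(U, H) = (H + U) + 0 = H + U)
t(k, B) = B + k (t(k, B) = (6 - 5)*B + k = 1*B + k = B + k)
b(M) = 1/(3*M) (b(M) = 1/(M + (2*M)*1) = 1/(M + 2*M) = 1/(3*M))
y*b(t(-5, 3)) = 234*(1/(3*(3 - 5))) = 234*((⅓)/(-2)) = 234*((⅓)*(-½)) = 234*(-⅙) = -39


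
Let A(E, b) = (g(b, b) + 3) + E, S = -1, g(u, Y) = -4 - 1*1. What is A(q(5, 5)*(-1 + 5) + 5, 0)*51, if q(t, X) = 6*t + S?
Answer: 6069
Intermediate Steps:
g(u, Y) = -5 (g(u, Y) = -4 - 1 = -5)
q(t, X) = -1 + 6*t (q(t, X) = 6*t - 1 = -1 + 6*t)
A(E, b) = -2 + E (A(E, b) = (-5 + 3) + E = -2 + E)
A(q(5, 5)*(-1 + 5) + 5, 0)*51 = (-2 + ((-1 + 6*5)*(-1 + 5) + 5))*51 = (-2 + ((-1 + 30)*4 + 5))*51 = (-2 + (29*4 + 5))*51 = (-2 + (116 + 5))*51 = (-2 + 121)*51 = 119*51 = 6069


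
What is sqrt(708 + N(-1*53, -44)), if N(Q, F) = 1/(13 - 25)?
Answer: sqrt(25485)/6 ≈ 26.607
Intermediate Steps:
N(Q, F) = -1/12 (N(Q, F) = 1/(-12) = -1/12)
sqrt(708 + N(-1*53, -44)) = sqrt(708 - 1/12) = sqrt(8495/12) = sqrt(25485)/6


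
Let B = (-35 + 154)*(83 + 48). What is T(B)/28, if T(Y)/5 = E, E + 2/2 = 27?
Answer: 65/14 ≈ 4.6429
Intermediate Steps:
E = 26 (E = -1 + 27 = 26)
B = 15589 (B = 119*131 = 15589)
T(Y) = 130 (T(Y) = 5*26 = 130)
T(B)/28 = 130/28 = 130*(1/28) = 65/14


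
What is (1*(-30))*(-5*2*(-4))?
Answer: -1200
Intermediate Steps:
(1*(-30))*(-5*2*(-4)) = -(-300)*(-4) = -30*40 = -1200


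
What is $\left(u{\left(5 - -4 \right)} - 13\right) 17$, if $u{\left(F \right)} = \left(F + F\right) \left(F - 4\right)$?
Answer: $1309$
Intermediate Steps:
$u{\left(F \right)} = 2 F \left(-4 + F\right)$
$\left(u{\left(5 - -4 \right)} - 13\right) 17 = \left(2 \left(5 - -4\right) \left(-4 + \left(5 - -4\right)\right) - 13\right) 17 = \left(2 \left(5 + 4\right) \left(-4 + \left(5 + 4\right)\right) - 13\right) 17 = \left(2 \cdot 9 \left(-4 + 9\right) - 13\right) 17 = \left(2 \cdot 9 \cdot 5 - 13\right) 17 = \left(90 - 13\right) 17 = 77 \cdot 17 = 1309$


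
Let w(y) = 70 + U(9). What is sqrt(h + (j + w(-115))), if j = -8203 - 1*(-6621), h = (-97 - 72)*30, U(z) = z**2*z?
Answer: I*sqrt(5853) ≈ 76.505*I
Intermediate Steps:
U(z) = z**3
w(y) = 799 (w(y) = 70 + 9**3 = 70 + 729 = 799)
h = -5070 (h = -169*30 = -5070)
j = -1582 (j = -8203 + 6621 = -1582)
sqrt(h + (j + w(-115))) = sqrt(-5070 + (-1582 + 799)) = sqrt(-5070 - 783) = sqrt(-5853) = I*sqrt(5853)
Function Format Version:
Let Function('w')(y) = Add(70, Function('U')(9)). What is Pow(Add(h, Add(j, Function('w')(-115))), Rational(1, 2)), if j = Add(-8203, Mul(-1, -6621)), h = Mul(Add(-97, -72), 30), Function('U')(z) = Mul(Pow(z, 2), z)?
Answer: Mul(I, Pow(5853, Rational(1, 2))) ≈ Mul(76.505, I)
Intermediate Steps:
Function('U')(z) = Pow(z, 3)
Function('w')(y) = 799 (Function('w')(y) = Add(70, Pow(9, 3)) = Add(70, 729) = 799)
h = -5070 (h = Mul(-169, 30) = -5070)
j = -1582 (j = Add(-8203, 6621) = -1582)
Pow(Add(h, Add(j, Function('w')(-115))), Rational(1, 2)) = Pow(Add(-5070, Add(-1582, 799)), Rational(1, 2)) = Pow(Add(-5070, -783), Rational(1, 2)) = Pow(-5853, Rational(1, 2)) = Mul(I, Pow(5853, Rational(1, 2)))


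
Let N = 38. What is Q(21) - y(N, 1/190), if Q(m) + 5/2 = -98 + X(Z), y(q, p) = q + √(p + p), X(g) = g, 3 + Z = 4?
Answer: -275/2 - √95/95 ≈ -137.60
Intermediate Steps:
Z = 1 (Z = -3 + 4 = 1)
y(q, p) = q + √2*√p (y(q, p) = q + √(2*p) = q + √2*√p)
Q(m) = -199/2 (Q(m) = -5/2 + (-98 + 1) = -5/2 - 97 = -199/2)
Q(21) - y(N, 1/190) = -199/2 - (38 + √2*√(1/190)) = -199/2 - (38 + √2*(√190/190)) = -199/2 - (38 + √95/95) = -199/2 + (-38 - √95/95) = -275/2 - √95/95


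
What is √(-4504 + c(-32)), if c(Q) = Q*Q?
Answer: 2*I*√870 ≈ 58.992*I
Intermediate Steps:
c(Q) = Q²
√(-4504 + c(-32)) = √(-4504 + (-32)²) = √(-4504 + 1024) = √(-3480) = 2*I*√870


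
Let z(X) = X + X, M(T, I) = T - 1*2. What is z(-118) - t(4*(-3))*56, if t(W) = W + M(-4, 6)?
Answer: 772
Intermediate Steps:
M(T, I) = -2 + T (M(T, I) = T - 2 = -2 + T)
z(X) = 2*X
t(W) = -6 + W (t(W) = W + (-2 - 4) = W - 6 = -6 + W)
z(-118) - t(4*(-3))*56 = 2*(-118) - (-6 + 4*(-3))*56 = -236 - (-6 - 12)*56 = -236 - (-18)*56 = -236 - 1*(-1008) = -236 + 1008 = 772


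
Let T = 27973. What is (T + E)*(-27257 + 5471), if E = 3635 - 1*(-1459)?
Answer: -720397662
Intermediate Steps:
E = 5094 (E = 3635 + 1459 = 5094)
(T + E)*(-27257 + 5471) = (27973 + 5094)*(-27257 + 5471) = 33067*(-21786) = -720397662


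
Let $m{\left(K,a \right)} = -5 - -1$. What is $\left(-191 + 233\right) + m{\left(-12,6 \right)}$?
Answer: $38$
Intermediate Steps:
$m{\left(K,a \right)} = -4$ ($m{\left(K,a \right)} = -5 + 1 = -4$)
$\left(-191 + 233\right) + m{\left(-12,6 \right)} = \left(-191 + 233\right) - 4 = 42 - 4 = 38$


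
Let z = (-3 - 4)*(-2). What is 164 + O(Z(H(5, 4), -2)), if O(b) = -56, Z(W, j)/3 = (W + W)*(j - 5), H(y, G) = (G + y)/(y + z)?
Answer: 108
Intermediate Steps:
z = 14 (z = -7*(-2) = 14)
H(y, G) = (G + y)/(14 + y) (H(y, G) = (G + y)/(y + 14) = (G + y)/(14 + y))
Z(W, j) = 6*W*(-5 + j) (Z(W, j) = 3*((W + W)*(j - 5)) = 3*((2*W)*(-5 + j)) = 3*(2*W*(-5 + j)) = 6*W*(-5 + j))
164 + O(Z(H(5, 4), -2)) = 164 - 56 = 108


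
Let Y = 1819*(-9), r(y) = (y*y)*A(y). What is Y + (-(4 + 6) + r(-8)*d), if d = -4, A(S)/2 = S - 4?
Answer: -10237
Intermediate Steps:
A(S) = -8 + 2*S (A(S) = 2*(S - 4) = 2*(-4 + S) = -8 + 2*S)
r(y) = y²*(-8 + 2*y) (r(y) = (y*y)*(-8 + 2*y) = y²*(-8 + 2*y))
Y = -16371
Y + (-(4 + 6) + r(-8)*d) = -16371 + (-(4 + 6) + (2*(-8)²*(-4 - 8))*(-4)) = -16371 + (-1*10 + (2*64*(-12))*(-4)) = -16371 + (-10 - 1536*(-4)) = -16371 + (-10 + 6144) = -16371 + 6134 = -10237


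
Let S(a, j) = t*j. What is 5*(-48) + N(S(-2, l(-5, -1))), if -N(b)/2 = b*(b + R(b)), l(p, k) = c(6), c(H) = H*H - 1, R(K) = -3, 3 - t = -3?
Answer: -87180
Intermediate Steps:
t = 6 (t = 3 - 1*(-3) = 3 + 3 = 6)
c(H) = -1 + H² (c(H) = H² - 1 = -1 + H²)
l(p, k) = 35 (l(p, k) = -1 + 6² = -1 + 36 = 35)
S(a, j) = 6*j
N(b) = -2*b*(-3 + b) (N(b) = -2*b*(b - 3) = -2*b*(-3 + b))
5*(-48) + N(S(-2, l(-5, -1))) = 5*(-48) + 2*(6*35)*(3 - 6*35) = -240 + 2*210*(3 - 1*210) = -240 + 2*210*(3 - 210) = -240 + 2*210*(-207) = -240 - 86940 = -87180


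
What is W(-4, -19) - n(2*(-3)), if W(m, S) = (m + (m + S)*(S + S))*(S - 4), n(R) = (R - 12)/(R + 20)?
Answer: -140061/7 ≈ -20009.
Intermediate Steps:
n(R) = (-12 + R)/(20 + R)
W(m, S) = (-4 + S)*(m + 2*S*(S + m)) (W(m, S) = (m + (S + m)*(2*S))*(-4 + S) = (m + 2*S*(S + m))*(-4 + S) = (-4 + S)*(m + 2*S*(S + m)))
W(-4, -19) - n(2*(-3)) = (-8*(-19)² - 4*(-4) + 2*(-19)³ - 7*(-19)*(-4) + 2*(-4)*(-19)²) - (-12 + 2*(-3))/(20 + 2*(-3)) = (-8*361 + 16 + 2*(-6859) - 532 + 2*(-4)*361) - (-12 - 6)/(20 - 6) = (-2888 + 16 - 13718 - 532 - 2888) - (-18)/14 = -20010 - (-18)/14 = -20010 - 1*(-9/7) = -20010 + 9/7 = -140061/7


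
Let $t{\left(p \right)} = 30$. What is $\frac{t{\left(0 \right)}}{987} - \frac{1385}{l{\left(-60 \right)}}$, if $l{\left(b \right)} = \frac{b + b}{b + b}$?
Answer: $- \frac{455655}{329} \approx -1385.0$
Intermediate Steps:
$l{\left(b \right)} = 1$ ($l{\left(b \right)} = \frac{2 b}{2 b} = 2 b \frac{1}{2 b} = 1$)
$\frac{t{\left(0 \right)}}{987} - \frac{1385}{l{\left(-60 \right)}} = \frac{30}{987} - \frac{1385}{1} = 30 \cdot \frac{1}{987} - 1385 = \frac{10}{329} - 1385 = - \frac{455655}{329}$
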